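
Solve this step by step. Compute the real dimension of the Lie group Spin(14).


Spin(n) double-covers SO(n); both have Lie algebra so(n) of dimension n(n-1)/2.
n = 14
n(n-1) = 14 * 13 = 182
dim Spin(14) = 182/2 = 91


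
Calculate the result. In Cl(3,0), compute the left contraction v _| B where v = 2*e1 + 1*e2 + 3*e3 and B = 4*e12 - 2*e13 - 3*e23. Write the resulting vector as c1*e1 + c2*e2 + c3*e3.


Left contraction v _| B = <vB>_1 (grade-1 part of the geometric product vB).
Using e1_|e12 = e2, e2_|e12 = -e1, e1_|e13 = e3, e3_|e13 = -e1, e2_|e23 = e3, e3_|e23 = -e2:
e1 coeff: -v2*b12 - v3*b13 = -(1)*(4) - (3)*(-2) = 2
e2 coeff: v1*b12 - v3*b23 = (2)*(4) - (3)*(-3) = 17
e3 coeff: v1*b13 + v2*b23 = (2)*(-2) + (1)*(-3) = -7
v _| B = 2*e1 + 17*e2 - 7*e3


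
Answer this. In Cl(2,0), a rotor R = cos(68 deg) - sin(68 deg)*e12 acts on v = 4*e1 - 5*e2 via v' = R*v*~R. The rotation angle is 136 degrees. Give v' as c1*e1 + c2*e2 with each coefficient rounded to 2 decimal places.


Rotor R = cos(68deg) - sin(68deg)*e12
Rotation angle theta = 2 * 68 = 136 degrees
v' = R*v*~R rotates v by theta.
cos(136deg) = -0.7193, sin(136deg) = 0.6947
v'_1 = 4*cos(136deg) - (-5)*sin(136deg)
= 4*(-0.7193) - (-5)*0.6947
= 0.60
v'_2 = 4*sin(136deg) + (-5)*cos(136deg)
= 4*0.6947 + (-5)*(-0.7193)
= 6.38
v' = 0.60*e1 + 6.38*e2


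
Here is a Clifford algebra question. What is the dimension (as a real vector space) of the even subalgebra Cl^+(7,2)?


Even subalgebra dimension = 2^(n-1)
n = 7 + 2 = 9
2^(9 - 1) = 2^8 = 256
Verification: sum of C(9,k) for even k = 1 + 36 + 126 + 84 + 9 = 256
Result = 256


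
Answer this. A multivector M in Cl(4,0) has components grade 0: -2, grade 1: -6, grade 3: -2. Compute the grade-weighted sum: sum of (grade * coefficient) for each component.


Grade-weighted sum = sum of grade_k * coefficient_k
0*(-2) = 0
1*(-6) = -6
3*(-2) = -6
Total = 0 + (-6) + (-6) = -12


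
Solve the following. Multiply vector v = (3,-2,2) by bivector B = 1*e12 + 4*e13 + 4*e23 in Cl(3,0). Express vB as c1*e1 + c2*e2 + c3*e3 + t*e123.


vB has grade-1 (vector) and grade-3 (trivector) parts: vB = (v _| B) + (v ^ B).
Vector part <vB>_1:
  e1: -v2*b12 - v3*b13 = -(-2)*(1) - (2)*(4) = -6
  e2: v1*b12 - v3*b23 = (3)*(1) - (2)*(4) = -5
  e3: v1*b13 + v2*b23 = (3)*(4) + (-2)*(4) = 4
Trivector part <vB>_3:
  e123: v1*b23 - v2*b13 + v3*b12 = (3)*(4) - (-2)*(4) + (2)*(1) = 22
vB = -6*e1 - 5*e2 + 4*e3 + 22*e123


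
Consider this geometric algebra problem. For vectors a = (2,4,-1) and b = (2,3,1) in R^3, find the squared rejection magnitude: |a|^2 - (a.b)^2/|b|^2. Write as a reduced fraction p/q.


|a|^2 = 2^2 + 4^2 + (-1)^2 = 21
|b|^2 = 2^2 + 3^2 + 1^2 = 14
a . b = 2*2 + 4*3 + (-1)*1 = 15
(a.b)^2 = 15^2 = 225
|rej|^2 = 21 - 225/14
= (294 - 225)/14
= 69/14
In lowest terms: 69/14


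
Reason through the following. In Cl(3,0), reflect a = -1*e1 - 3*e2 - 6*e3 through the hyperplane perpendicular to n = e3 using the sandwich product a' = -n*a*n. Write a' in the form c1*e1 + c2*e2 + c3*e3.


Reflection formula: a' = -n*a*n, with n = e3 (unit vector, n^2 = 1).
For reflection through hyperplane perp to e3:
The component along e3 flips sign, others stay.
a = (-1, -3, -6)
a' = (-1, -3, 6)
a' = -1*e1 - 3*e2 + 6*e3


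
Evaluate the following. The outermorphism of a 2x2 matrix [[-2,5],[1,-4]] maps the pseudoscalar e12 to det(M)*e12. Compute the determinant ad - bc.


The outermorphism of a linear map f sends e1^e2 to f(e1)^f(e2).
f(e1) = -2*e1 + 1*e2
f(e2) = 5*e1 - 4*e2
f(e1) ^ f(e2) = (-2*e1 + 1*e2) ^ (5*e1 - 4*e2)
= (-2)*(-4)*e12 + 1*5*e21
= (8 - 5)*e12
= 3*e12
Coefficient = 3


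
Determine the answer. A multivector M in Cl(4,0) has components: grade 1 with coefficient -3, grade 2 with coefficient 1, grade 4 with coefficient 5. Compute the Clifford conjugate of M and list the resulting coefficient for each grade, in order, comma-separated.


Clifford conjugate sign for grade k: (-1)^(k(k+1)/2)
Grade 1: (-1)^(1*2/2) = (-1)^1 = -1, coeff -3 -> 3
Grade 2: (-1)^(2*3/2) = (-1)^3 = -1, coeff 1 -> -1
Grade 4: (-1)^(4*5/2) = (-1)^10 = 1, coeff 5 -> 5
Conjugated coefficients: 3, -1, 5


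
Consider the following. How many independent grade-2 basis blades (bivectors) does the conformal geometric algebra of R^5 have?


The conformal model of R^5 uses Cl(6,1) with m = 5 + 2 = 7 generators.
Number of grade-2 blades = C(m, 2) = C(7, 2)
= 7*6/2 = 21


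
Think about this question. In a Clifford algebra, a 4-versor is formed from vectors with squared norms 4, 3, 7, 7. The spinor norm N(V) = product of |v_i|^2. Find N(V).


Spinor norm N(V) = |v1|^2 * |v2|^2 * ... * |v4|^2
= 4 * 3 * 7 * 7
Running product: 4, 12, 84, 588
N(V) = 588


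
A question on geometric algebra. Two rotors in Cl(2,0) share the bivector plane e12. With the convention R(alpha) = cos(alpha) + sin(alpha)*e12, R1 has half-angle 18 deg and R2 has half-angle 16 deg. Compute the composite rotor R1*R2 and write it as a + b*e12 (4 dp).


Same-plane rotors commute and their half-angles add:
R1*R2 = cos(a1 + a2) + sin(a1 + a2)*e12.
a1 + a2 = 18 + 16 = 34 deg
cos(34 deg) = 0.8290
sin(34 deg) = 0.5592
R1*R2 = 0.8290 + 0.5592*e12


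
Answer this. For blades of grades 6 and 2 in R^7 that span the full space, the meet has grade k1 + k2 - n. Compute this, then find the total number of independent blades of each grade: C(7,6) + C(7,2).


Meet grade = grade(A) + grade(B) - n
= 6 + 2 - 7 = 1
C(7,6) = 7
C(7,2) = 21
dim_A + dim_B = 7 + 21 = 28


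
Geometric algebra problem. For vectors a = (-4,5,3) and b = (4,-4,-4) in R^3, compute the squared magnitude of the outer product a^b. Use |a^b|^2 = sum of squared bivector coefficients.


a wedge b = (a1*b2 - a2*b1)*e12 + (a1*b3 - a3*b1)*e13 + (a2*b3 - a3*b2)*e23
e12 coeff: (-4)*(-4) - 5*4 = 16 - 20 = -4
e13 coeff: (-4)*(-4) - 3*4 = 16 - 12 = 4
e23 coeff: 5*(-4) - 3*(-4) = -20 - (-12) = -8
|a wedge b|^2 = (-4)^2 + 4^2 + (-8)^2
= 16 + 16 + 64
= 96


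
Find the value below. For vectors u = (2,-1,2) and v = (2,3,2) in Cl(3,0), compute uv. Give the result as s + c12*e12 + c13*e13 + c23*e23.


In Cl(3,0): e_i^2 = 1, e_ie_j = -e_je_i for i != j.
Scalar part = u . v = 2*2 + (-1)*3 + 2*2
= 4 + (-3) + 4 = 5
e12 coeff = 2*3 - (-1)*2 = 6 - (-2) = 8
e13 coeff = 2*2 - 2*2 = 4 - 4 = 0
e23 coeff = (-1)*2 - 2*3 = -2 - 6 = -8
uv = 5 + 8*e12 + 0*e13 - 8*e23


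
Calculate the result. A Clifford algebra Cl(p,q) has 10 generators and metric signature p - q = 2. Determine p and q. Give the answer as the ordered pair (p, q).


We need p + q = 10 and p - q = 2.
Adding: 2p = 10 + 2 = 12, so p = 6.
Then q = 10 - 6 = 4.
(p, q) = (6, 4)


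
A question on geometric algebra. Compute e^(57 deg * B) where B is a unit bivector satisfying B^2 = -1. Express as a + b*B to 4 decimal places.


For a unit bivector B with B^2 = -1, the exponential series gives
e^(theta*B) = cos(theta) + sin(theta)*B (the GA analogue of Euler's formula).
theta = 57 degrees = 0.994838 rad
cos(57 deg) = 0.5446
sin(57 deg) = 0.8387
exp(theta*B) = 0.5446 + 0.8387*B


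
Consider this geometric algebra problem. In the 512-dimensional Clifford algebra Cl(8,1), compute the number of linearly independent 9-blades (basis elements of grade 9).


Number of grade-k basis blades in Cl(p,q) with n = p + q is C(n, k).
n = 8 + 1 = 9
C(9, 9) = 9! / (9! * 0!)
= 362880 / (362880 * 1)
= 1


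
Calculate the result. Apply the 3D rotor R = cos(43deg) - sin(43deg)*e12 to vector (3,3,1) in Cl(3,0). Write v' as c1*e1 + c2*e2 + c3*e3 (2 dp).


Rotor R = cos(43deg) - sin(43deg)*e12
Rotation angle theta = 2 * 43 = 86 degrees in the e12 plane (e1 -> e2).
The component perpendicular to the plane (e3) is invariant: v'_3 = v3 = 1.00
cos(86deg) = 0.0698, sin(86deg) = 0.9976
v'_1 = v1*cos(theta) - v2*sin(theta) = 3*0.0698 - 3*0.9976 = -2.78
v'_2 = v1*sin(theta) + v2*cos(theta) = 3*0.9976 + 3*0.0698 = 3.20
v' = -2.78*e1 + 3.20*e2 + 1.00*e3


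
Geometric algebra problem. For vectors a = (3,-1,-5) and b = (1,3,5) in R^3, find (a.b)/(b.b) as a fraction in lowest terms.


Projection coefficient = (a . b) / (b . b)
a . b = 3*1 + (-1)*3 + (-5)*5
= 3 + (-3) + (-25) = -25
b . b = 1^2 + 3^2 + 5^2
= 1 + 9 + 25 = 35
Coefficient = -25/35
In lowest terms: -5/7


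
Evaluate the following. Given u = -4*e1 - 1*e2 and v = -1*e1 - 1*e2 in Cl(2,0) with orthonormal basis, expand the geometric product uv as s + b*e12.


Expand: (-4*e1 - 1*e2)(-1*e1 - 1*e2)
= (-4)*(-1)*e1e1 + (-4)*(-1)*e1e2 + (-1)*(-1)*e2e1 + (-1)*(-1)*e2e2
Using e1^2 = e2^2 = 1, e2e1 = -e1e2:
Scalar part s = (-4)*(-1) + (-1)*(-1) = 4 + 1 = 5
Bivector part b = (-4)*(-1) - (-1)*(-1) = 4 - 1 = 3
uv = 5 + 3*e12


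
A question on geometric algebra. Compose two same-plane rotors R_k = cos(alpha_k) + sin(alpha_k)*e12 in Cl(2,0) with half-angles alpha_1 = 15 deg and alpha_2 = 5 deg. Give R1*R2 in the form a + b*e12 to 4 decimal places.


Same-plane rotors commute and their half-angles add:
R1*R2 = cos(a1 + a2) + sin(a1 + a2)*e12.
a1 + a2 = 15 + 5 = 20 deg
cos(20 deg) = 0.9397
sin(20 deg) = 0.3420
R1*R2 = 0.9397 + 0.3420*e12


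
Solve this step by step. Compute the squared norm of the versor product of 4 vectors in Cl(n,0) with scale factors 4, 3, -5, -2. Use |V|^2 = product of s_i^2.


Each vector v_i has |v_i|^2 = s_i^2
Squared scales: 4^2 = 16, 3^2 = 9, (-5)^2 = 25, (-2)^2 = 4
|V|^2 = 16 * 9 * 25 * 4
= 14400


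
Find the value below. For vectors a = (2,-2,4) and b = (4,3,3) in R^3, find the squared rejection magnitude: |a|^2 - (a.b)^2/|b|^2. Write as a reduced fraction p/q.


|a|^2 = 2^2 + (-2)^2 + 4^2 = 24
|b|^2 = 4^2 + 3^2 + 3^2 = 34
a . b = 2*4 + (-2)*3 + 4*3 = 14
(a.b)^2 = 14^2 = 196
|rej|^2 = 24 - 196/34
= (816 - 196)/34
= 620/34
In lowest terms: 310/17


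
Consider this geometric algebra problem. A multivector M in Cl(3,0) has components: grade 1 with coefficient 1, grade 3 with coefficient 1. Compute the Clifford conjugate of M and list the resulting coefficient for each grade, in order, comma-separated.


Clifford conjugate sign for grade k: (-1)^(k(k+1)/2)
Grade 1: (-1)^(1*2/2) = (-1)^1 = -1, coeff 1 -> -1
Grade 3: (-1)^(3*4/2) = (-1)^6 = 1, coeff 1 -> 1
Conjugated coefficients: -1, 1


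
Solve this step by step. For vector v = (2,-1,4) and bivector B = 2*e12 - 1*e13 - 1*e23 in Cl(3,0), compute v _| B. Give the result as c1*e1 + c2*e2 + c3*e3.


Left contraction v _| B = <vB>_1 (grade-1 part of the geometric product vB).
Using e1_|e12 = e2, e2_|e12 = -e1, e1_|e13 = e3, e3_|e13 = -e1, e2_|e23 = e3, e3_|e23 = -e2:
e1 coeff: -v2*b12 - v3*b13 = -(-1)*(2) - (4)*(-1) = 6
e2 coeff: v1*b12 - v3*b23 = (2)*(2) - (4)*(-1) = 8
e3 coeff: v1*b13 + v2*b23 = (2)*(-1) + (-1)*(-1) = -1
v _| B = 6*e1 + 8*e2 - 1*e3


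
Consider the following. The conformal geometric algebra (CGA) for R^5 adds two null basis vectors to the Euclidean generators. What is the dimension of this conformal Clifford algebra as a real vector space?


The conformal model of R^5 uses Cl(6,1): the 5 Euclidean generators plus two extra orthogonal generators e+ (e+^2 = +1) and e- (e-^2 = -1), from which the null vectors e0, einf are built.
Number of generators m = 5 + 2 = 7.
dim Cl(p,q) = 2^m = 2^7 = 128


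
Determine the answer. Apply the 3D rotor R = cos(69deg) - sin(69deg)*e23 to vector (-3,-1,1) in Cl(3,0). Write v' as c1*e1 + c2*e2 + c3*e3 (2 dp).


Rotor R = cos(69deg) - sin(69deg)*e23
Rotation angle theta = 2 * 69 = 138 degrees in the e23 plane (e2 -> e3).
The component perpendicular to the plane (e1) is invariant: v'_1 = v1 = -3.00
cos(138deg) = -0.7431, sin(138deg) = 0.6691
v'_2 = v2*cos(theta) - v3*sin(theta) = -1*(-0.7431) - 1*0.6691 = 0.07
v'_3 = v2*sin(theta) + v3*cos(theta) = -1*0.6691 + 1*(-0.7431) = -1.41
v' = -3.00*e1 + 0.07*e2 - 1.41*e3


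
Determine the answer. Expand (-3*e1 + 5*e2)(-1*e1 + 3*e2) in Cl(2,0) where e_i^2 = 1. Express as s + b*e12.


Expand: (-3*e1 + 5*e2)(-1*e1 + 3*e2)
= (-3)*(-1)*e1e1 + (-3)*3*e1e2 + 5*(-1)*e2e1 + 5*3*e2e2
Using e1^2 = e2^2 = 1, e2e1 = -e1e2:
Scalar part s = (-3)*(-1) + 5*3 = 3 + 15 = 18
Bivector part b = (-3)*3 - 5*(-1) = -9 - (-5) = -4
uv = 18 - 4*e12


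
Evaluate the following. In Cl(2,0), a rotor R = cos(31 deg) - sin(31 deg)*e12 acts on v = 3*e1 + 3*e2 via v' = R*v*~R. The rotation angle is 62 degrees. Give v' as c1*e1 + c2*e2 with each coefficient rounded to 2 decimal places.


Rotor R = cos(31deg) - sin(31deg)*e12
Rotation angle theta = 2 * 31 = 62 degrees
v' = R*v*~R rotates v by theta.
cos(62deg) = 0.4695, sin(62deg) = 0.8829
v'_1 = 3*cos(62deg) - 3*sin(62deg)
= 3*0.4695 - 3*0.8829
= -1.24
v'_2 = 3*sin(62deg) + 3*cos(62deg)
= 3*0.8829 + 3*0.4695
= 4.06
v' = -1.24*e1 + 4.06*e2


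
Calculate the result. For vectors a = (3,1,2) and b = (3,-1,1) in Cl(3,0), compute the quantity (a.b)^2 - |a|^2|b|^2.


a . b = 3*3 + 1*(-1) + 2*1
= 9 + (-1) + 2 = 10
|a|^2 = 3^2 + 1^2 + 2^2 = 14
|b|^2 = 3^2 + (-1)^2 + 1^2 = 11
(a.b)^2 = 10^2 = 100
|a|^2 * |b|^2 = 14 * 11 = 154
Result = 100 - 154 = -54


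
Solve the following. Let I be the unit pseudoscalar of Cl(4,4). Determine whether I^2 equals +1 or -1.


The pseudoscalar I = e1...e_n (product of all n generators) of Cl(p,q) satisfies I^2 = (-1)^(q + n(n-1)/2).
p = 4, q = 4, n = p + q = 8
n(n-1)/2 = 8 * 7 / 2 = 28
Exponent = q + n(n-1)/2 = 4 + 28 = 32
I^2 = (-1)^32 = +1


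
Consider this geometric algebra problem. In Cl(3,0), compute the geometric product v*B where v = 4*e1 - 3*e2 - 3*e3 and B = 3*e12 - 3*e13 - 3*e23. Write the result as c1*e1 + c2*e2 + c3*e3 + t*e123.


vB has grade-1 (vector) and grade-3 (trivector) parts: vB = (v _| B) + (v ^ B).
Vector part <vB>_1:
  e1: -v2*b12 - v3*b13 = -(-3)*(3) - (-3)*(-3) = 0
  e2: v1*b12 - v3*b23 = (4)*(3) - (-3)*(-3) = 3
  e3: v1*b13 + v2*b23 = (4)*(-3) + (-3)*(-3) = -3
Trivector part <vB>_3:
  e123: v1*b23 - v2*b13 + v3*b12 = (4)*(-3) - (-3)*(-3) + (-3)*(3) = -30
vB = 0*e1 + 3*e2 - 3*e3 - 30*e123


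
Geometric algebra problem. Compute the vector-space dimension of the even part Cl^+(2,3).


Even subalgebra dimension = 2^(n-1)
n = 2 + 3 = 5
2^(5 - 1) = 2^4 = 16
Verification: sum of C(5,k) for even k = 1 + 10 + 5 = 16
Result = 16


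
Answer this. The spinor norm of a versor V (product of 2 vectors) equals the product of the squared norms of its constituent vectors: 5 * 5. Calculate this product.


Spinor norm N(V) = |v1|^2 * |v2|^2 * ... * |v2|^2
= 5 * 5
Running product: 5, 25
N(V) = 25


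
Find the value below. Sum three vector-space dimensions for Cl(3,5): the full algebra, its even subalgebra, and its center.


n = 3 + 5 = 8
Total dim = 2^8 = 256
Even subalgebra dim = 2^7 = 128
n is even, so center dim = 1
Sum = 256 + 128 + 1 = 385


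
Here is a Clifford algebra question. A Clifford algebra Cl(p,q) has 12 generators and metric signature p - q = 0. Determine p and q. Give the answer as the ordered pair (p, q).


We need p + q = 12 and p - q = 0.
Adding: 2p = 12 + 0 = 12, so p = 6.
Then q = 12 - 6 = 6.
(p, q) = (6, 6)


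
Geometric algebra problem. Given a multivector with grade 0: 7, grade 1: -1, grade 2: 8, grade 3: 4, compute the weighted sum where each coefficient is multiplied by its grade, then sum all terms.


Grade-weighted sum = sum of grade_k * coefficient_k
0*7 = 0
1*(-1) = -1
2*8 = 16
3*4 = 12
Total = 0 + (-1) + 16 + 12 = 27


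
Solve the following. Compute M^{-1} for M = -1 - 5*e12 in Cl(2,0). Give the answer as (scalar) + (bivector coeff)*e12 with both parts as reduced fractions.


M = -1 - 5*e12, where e12^2 = -1.
Since M commutes with its reverse ~M = a - b*e12, M * ~M = a^2 - b^2*e12^2 = a^2 + b^2.
So M^{-1} = ~M / (a^2 + b^2) = (a - b*e12)/(a^2 + b^2).
a^2 + b^2 = 1 + 25 = 26
Scalar part = -1/26 = -1/26
Bivector coeff = 5/26 = 5/26
M^{-1} = -1/26 + 5/26*e12


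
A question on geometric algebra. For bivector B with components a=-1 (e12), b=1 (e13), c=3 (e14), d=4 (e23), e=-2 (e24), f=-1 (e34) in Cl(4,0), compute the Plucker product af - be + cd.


Plucker relation: af - be + cd
a*f = (-1)*(-1) = 1
b*e = 1*(-2) = -2
c*d = 3*4 = 12
af - be + cd = 1 - (-2) + 12
= 15


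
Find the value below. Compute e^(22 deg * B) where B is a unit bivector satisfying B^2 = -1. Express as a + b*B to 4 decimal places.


For a unit bivector B with B^2 = -1, the exponential series gives
e^(theta*B) = cos(theta) + sin(theta)*B (the GA analogue of Euler's formula).
theta = 22 degrees = 0.383972 rad
cos(22 deg) = 0.9272
sin(22 deg) = 0.3746
exp(theta*B) = 0.9272 + 0.3746*B


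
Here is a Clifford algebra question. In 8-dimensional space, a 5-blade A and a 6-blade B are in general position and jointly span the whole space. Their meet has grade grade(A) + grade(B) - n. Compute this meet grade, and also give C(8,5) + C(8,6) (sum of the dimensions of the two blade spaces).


Meet grade = grade(A) + grade(B) - n
= 5 + 6 - 8 = 3
C(8,5) = 56
C(8,6) = 28
dim_A + dim_B = 56 + 28 = 84


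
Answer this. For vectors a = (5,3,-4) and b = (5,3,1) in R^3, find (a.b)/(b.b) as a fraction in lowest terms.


Projection coefficient = (a . b) / (b . b)
a . b = 5*5 + 3*3 + (-4)*1
= 25 + 9 + (-4) = 30
b . b = 5^2 + 3^2 + 1^2
= 25 + 9 + 1 = 35
Coefficient = 30/35
In lowest terms: 6/7


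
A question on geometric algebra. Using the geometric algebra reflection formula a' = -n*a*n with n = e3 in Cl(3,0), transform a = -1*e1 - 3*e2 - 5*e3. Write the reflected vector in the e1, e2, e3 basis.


Reflection formula: a' = -n*a*n, with n = e3 (unit vector, n^2 = 1).
For reflection through hyperplane perp to e3:
The component along e3 flips sign, others stay.
a = (-1, -3, -5)
a' = (-1, -3, 5)
a' = -1*e1 - 3*e2 + 5*e3


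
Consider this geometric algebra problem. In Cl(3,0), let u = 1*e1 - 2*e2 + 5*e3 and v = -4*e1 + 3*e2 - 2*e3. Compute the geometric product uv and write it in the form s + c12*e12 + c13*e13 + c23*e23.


In Cl(3,0): e_i^2 = 1, e_ie_j = -e_je_i for i != j.
Scalar part = u . v = 1*(-4) + (-2)*3 + 5*(-2)
= -4 + (-6) + (-10) = -20
e12 coeff = 1*3 - (-2)*(-4) = 3 - 8 = -5
e13 coeff = 1*(-2) - 5*(-4) = -2 - (-20) = 18
e23 coeff = (-2)*(-2) - 5*3 = 4 - 15 = -11
uv = -20 - 5*e12 + 18*e13 - 11*e23


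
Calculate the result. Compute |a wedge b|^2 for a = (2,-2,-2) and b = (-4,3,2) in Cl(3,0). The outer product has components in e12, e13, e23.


a wedge b = (a1*b2 - a2*b1)*e12 + (a1*b3 - a3*b1)*e13 + (a2*b3 - a3*b2)*e23
e12 coeff: 2*3 - (-2)*(-4) = 6 - 8 = -2
e13 coeff: 2*2 - (-2)*(-4) = 4 - 8 = -4
e23 coeff: (-2)*2 - (-2)*3 = -4 - (-6) = 2
|a wedge b|^2 = (-2)^2 + (-4)^2 + 2^2
= 4 + 16 + 4
= 24


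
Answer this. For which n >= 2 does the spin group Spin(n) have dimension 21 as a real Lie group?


dim Spin(n) = dim so(n) = n(n-1)/2.
Solve n(n-1)/2 = 21, i.e. n^2 - n - 42 = 0.
Discriminant = 1 + 8*21 = 169
n = (1 + sqrt(169))/2 = (1 + 13)/2 = 7


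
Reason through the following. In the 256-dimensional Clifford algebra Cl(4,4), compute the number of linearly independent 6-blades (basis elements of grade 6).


Number of grade-k basis blades in Cl(p,q) with n = p + q is C(n, k).
n = 4 + 4 = 8
C(8, 6) = 8! / (6! * 2!)
= 40320 / (720 * 2)
= 28


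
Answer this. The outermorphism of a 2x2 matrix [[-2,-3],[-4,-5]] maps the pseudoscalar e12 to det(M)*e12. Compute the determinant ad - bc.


The outermorphism of a linear map f sends e1^e2 to f(e1)^f(e2).
f(e1) = -2*e1 - 4*e2
f(e2) = -3*e1 - 5*e2
f(e1) ^ f(e2) = (-2*e1 - 4*e2) ^ (-3*e1 - 5*e2)
= (-2)*(-5)*e12 + (-4)*(-3)*e21
= (10 - 12)*e12
= -2*e12
Coefficient = -2


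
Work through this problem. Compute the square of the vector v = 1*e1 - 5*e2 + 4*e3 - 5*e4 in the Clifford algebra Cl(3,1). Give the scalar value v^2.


v^2 = sum of c_i^2 * e_i^2
Positive signature terms (e_i^2 = +1): 1^2 + (-5)^2 + 4^2 = 42
Negative signature terms (e_j^2 = -1): (-5)^2 = 25
v^2 = 42 - 25 = 17


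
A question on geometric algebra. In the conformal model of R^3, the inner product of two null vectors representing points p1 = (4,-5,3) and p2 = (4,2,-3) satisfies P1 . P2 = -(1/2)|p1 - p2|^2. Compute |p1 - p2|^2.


p1 - p2 = (0, -7, 6)
|p1 - p2|^2 = 0^2 + (-7)^2 + 6^2
= 0 + 49 + 36
= 85


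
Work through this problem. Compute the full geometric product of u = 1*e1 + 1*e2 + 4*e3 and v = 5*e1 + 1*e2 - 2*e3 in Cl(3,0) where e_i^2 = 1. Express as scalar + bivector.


In Cl(3,0): e_i^2 = 1, e_ie_j = -e_je_i for i != j.
Scalar part = u . v = 1*5 + 1*1 + 4*(-2)
= 5 + 1 + (-8) = -2
e12 coeff = 1*1 - 1*5 = 1 - 5 = -4
e13 coeff = 1*(-2) - 4*5 = -2 - 20 = -22
e23 coeff = 1*(-2) - 4*1 = -2 - 4 = -6
uv = -2 - 4*e12 - 22*e13 - 6*e23


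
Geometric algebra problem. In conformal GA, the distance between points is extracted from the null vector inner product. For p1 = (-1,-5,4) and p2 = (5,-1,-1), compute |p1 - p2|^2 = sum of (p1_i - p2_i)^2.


p1 - p2 = (-6, -4, 5)
|p1 - p2|^2 = (-6)^2 + (-4)^2 + 5^2
= 36 + 16 + 25
= 77


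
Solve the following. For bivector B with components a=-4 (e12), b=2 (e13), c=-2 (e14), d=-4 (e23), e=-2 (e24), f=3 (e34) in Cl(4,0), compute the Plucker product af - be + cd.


Plucker relation: af - be + cd
a*f = (-4)*3 = -12
b*e = 2*(-2) = -4
c*d = (-2)*(-4) = 8
af - be + cd = -12 - (-4) + 8
= 0


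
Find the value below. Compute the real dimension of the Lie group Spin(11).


Spin(n) double-covers SO(n); both have Lie algebra so(n) of dimension n(n-1)/2.
n = 11
n(n-1) = 11 * 10 = 110
dim Spin(11) = 110/2 = 55


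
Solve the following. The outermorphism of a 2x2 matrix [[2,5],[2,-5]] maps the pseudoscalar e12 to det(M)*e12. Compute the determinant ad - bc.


The outermorphism of a linear map f sends e1^e2 to f(e1)^f(e2).
f(e1) = 2*e1 + 2*e2
f(e2) = 5*e1 - 5*e2
f(e1) ^ f(e2) = (2*e1 + 2*e2) ^ (5*e1 - 5*e2)
= 2*(-5)*e12 + 2*5*e21
= (-10 - 10)*e12
= -20*e12
Coefficient = -20


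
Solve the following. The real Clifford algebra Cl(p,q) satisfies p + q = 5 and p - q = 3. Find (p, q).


We need p + q = 5 and p - q = 3.
Adding: 2p = 5 + 3 = 8, so p = 4.
Then q = 5 - 4 = 1.
(p, q) = (4, 1)


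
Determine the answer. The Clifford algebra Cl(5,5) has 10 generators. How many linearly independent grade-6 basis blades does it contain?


Number of grade-k basis blades in Cl(p,q) with n = p + q is C(n, k).
n = 5 + 5 = 10
C(10, 6) = 10! / (6! * 4!)
= 3628800 / (720 * 24)
= 210


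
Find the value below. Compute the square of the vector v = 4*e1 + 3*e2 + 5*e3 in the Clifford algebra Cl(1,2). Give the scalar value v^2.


v^2 = sum of c_i^2 * e_i^2
Positive signature terms (e_i^2 = +1): 4^2 = 16
Negative signature terms (e_j^2 = -1): 3^2 + 5^2 = 34
v^2 = 16 - 34 = -18


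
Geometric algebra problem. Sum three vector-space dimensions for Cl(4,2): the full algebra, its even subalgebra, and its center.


n = 4 + 2 = 6
Total dim = 2^6 = 64
Even subalgebra dim = 2^5 = 32
n is even, so center dim = 1
Sum = 64 + 32 + 1 = 97


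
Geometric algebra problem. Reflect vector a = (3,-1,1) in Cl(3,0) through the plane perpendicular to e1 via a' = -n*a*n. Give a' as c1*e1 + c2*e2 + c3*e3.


Reflection formula: a' = -n*a*n, with n = e1 (unit vector, n^2 = 1).
For reflection through hyperplane perp to e1:
The component along e1 flips sign, others stay.
a = (3, -1, 1)
a' = (-3, -1, 1)
a' = -3*e1 - 1*e2 + 1*e3


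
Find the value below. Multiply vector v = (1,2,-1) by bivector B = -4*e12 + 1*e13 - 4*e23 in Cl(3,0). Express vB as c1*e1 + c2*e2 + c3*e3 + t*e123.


vB has grade-1 (vector) and grade-3 (trivector) parts: vB = (v _| B) + (v ^ B).
Vector part <vB>_1:
  e1: -v2*b12 - v3*b13 = -(2)*(-4) - (-1)*(1) = 9
  e2: v1*b12 - v3*b23 = (1)*(-4) - (-1)*(-4) = -8
  e3: v1*b13 + v2*b23 = (1)*(1) + (2)*(-4) = -7
Trivector part <vB>_3:
  e123: v1*b23 - v2*b13 + v3*b12 = (1)*(-4) - (2)*(1) + (-1)*(-4) = -2
vB = 9*e1 - 8*e2 - 7*e3 - 2*e123


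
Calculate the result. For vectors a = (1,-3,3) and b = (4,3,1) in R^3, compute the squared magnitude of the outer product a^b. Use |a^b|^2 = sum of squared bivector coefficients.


a wedge b = (a1*b2 - a2*b1)*e12 + (a1*b3 - a3*b1)*e13 + (a2*b3 - a3*b2)*e23
e12 coeff: 1*3 - (-3)*4 = 3 - (-12) = 15
e13 coeff: 1*1 - 3*4 = 1 - 12 = -11
e23 coeff: (-3)*1 - 3*3 = -3 - 9 = -12
|a wedge b|^2 = 15^2 + (-11)^2 + (-12)^2
= 225 + 121 + 144
= 490


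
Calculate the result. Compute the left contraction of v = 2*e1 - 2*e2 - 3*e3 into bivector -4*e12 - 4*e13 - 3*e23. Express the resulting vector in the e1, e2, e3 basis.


Left contraction v _| B = <vB>_1 (grade-1 part of the geometric product vB).
Using e1_|e12 = e2, e2_|e12 = -e1, e1_|e13 = e3, e3_|e13 = -e1, e2_|e23 = e3, e3_|e23 = -e2:
e1 coeff: -v2*b12 - v3*b13 = -(-2)*(-4) - (-3)*(-4) = -20
e2 coeff: v1*b12 - v3*b23 = (2)*(-4) - (-3)*(-3) = -17
e3 coeff: v1*b13 + v2*b23 = (2)*(-4) + (-2)*(-3) = -2
v _| B = -20*e1 - 17*e2 - 2*e3


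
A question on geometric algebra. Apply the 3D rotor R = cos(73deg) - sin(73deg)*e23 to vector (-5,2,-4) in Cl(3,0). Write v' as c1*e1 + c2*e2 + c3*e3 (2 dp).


Rotor R = cos(73deg) - sin(73deg)*e23
Rotation angle theta = 2 * 73 = 146 degrees in the e23 plane (e2 -> e3).
The component perpendicular to the plane (e1) is invariant: v'_1 = v1 = -5.00
cos(146deg) = -0.8290, sin(146deg) = 0.5592
v'_2 = v2*cos(theta) - v3*sin(theta) = 2*(-0.8290) - (-4)*0.5592 = 0.58
v'_3 = v2*sin(theta) + v3*cos(theta) = 2*0.5592 + (-4)*(-0.8290) = 4.43
v' = -5.00*e1 + 0.58*e2 + 4.43*e3


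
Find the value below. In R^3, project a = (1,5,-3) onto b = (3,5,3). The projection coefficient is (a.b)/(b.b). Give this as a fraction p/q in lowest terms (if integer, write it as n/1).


Projection coefficient = (a . b) / (b . b)
a . b = 1*3 + 5*5 + (-3)*3
= 3 + 25 + (-9) = 19
b . b = 3^2 + 5^2 + 3^2
= 9 + 25 + 9 = 43
Coefficient = 19/43
In lowest terms: 19/43


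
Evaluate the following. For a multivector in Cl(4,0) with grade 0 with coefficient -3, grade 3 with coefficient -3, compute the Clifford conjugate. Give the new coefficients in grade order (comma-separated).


Clifford conjugate sign for grade k: (-1)^(k(k+1)/2)
Grade 0: (-1)^(0*1/2) = (-1)^0 = 1, coeff -3 -> -3
Grade 3: (-1)^(3*4/2) = (-1)^6 = 1, coeff -3 -> -3
Conjugated coefficients: -3, -3


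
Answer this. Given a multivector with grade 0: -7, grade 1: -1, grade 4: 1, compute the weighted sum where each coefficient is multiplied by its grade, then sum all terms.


Grade-weighted sum = sum of grade_k * coefficient_k
0*(-7) = 0
1*(-1) = -1
4*1 = 4
Total = 0 + (-1) + 4 = 3


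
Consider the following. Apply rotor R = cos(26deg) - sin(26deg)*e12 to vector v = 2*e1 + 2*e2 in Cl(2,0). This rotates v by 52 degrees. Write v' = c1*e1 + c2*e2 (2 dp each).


Rotor R = cos(26deg) - sin(26deg)*e12
Rotation angle theta = 2 * 26 = 52 degrees
v' = R*v*~R rotates v by theta.
cos(52deg) = 0.6157, sin(52deg) = 0.7880
v'_1 = 2*cos(52deg) - 2*sin(52deg)
= 2*0.6157 - 2*0.7880
= -0.34
v'_2 = 2*sin(52deg) + 2*cos(52deg)
= 2*0.7880 + 2*0.6157
= 2.81
v' = -0.34*e1 + 2.81*e2


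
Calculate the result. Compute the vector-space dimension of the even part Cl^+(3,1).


Even subalgebra dimension = 2^(n-1)
n = 3 + 1 = 4
2^(4 - 1) = 2^3 = 8
Verification: sum of C(4,k) for even k = 1 + 6 + 1 = 8
Result = 8


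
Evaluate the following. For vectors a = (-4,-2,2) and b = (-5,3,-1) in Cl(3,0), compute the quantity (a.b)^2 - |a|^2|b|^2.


a . b = (-4)*(-5) + (-2)*3 + 2*(-1)
= 20 + (-6) + (-2) = 12
|a|^2 = (-4)^2 + (-2)^2 + 2^2 = 24
|b|^2 = (-5)^2 + 3^2 + (-1)^2 = 35
(a.b)^2 = 12^2 = 144
|a|^2 * |b|^2 = 24 * 35 = 840
Result = 144 - 840 = -696


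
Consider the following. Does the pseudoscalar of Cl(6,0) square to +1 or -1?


The pseudoscalar I = e1...e_n (product of all n generators) of Cl(p,q) satisfies I^2 = (-1)^(q + n(n-1)/2).
p = 6, q = 0, n = p + q = 6
n(n-1)/2 = 6 * 5 / 2 = 15
Exponent = q + n(n-1)/2 = 0 + 15 = 15
I^2 = (-1)^15 = -1


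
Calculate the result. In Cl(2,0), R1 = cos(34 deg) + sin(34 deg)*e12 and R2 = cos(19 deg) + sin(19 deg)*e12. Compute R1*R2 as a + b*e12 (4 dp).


Same-plane rotors commute and their half-angles add:
R1*R2 = cos(a1 + a2) + sin(a1 + a2)*e12.
a1 + a2 = 34 + 19 = 53 deg
cos(53 deg) = 0.6018
sin(53 deg) = 0.7986
R1*R2 = 0.6018 + 0.7986*e12


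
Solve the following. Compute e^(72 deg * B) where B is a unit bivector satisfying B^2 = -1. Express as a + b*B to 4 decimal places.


For a unit bivector B with B^2 = -1, the exponential series gives
e^(theta*B) = cos(theta) + sin(theta)*B (the GA analogue of Euler's formula).
theta = 72 degrees = 1.256637 rad
cos(72 deg) = 0.3090
sin(72 deg) = 0.9511
exp(theta*B) = 0.3090 + 0.9511*B


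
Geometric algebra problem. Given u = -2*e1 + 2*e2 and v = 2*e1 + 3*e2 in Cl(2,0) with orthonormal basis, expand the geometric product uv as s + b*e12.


Expand: (-2*e1 + 2*e2)(2*e1 + 3*e2)
= (-2)*2*e1e1 + (-2)*3*e1e2 + 2*2*e2e1 + 2*3*e2e2
Using e1^2 = e2^2 = 1, e2e1 = -e1e2:
Scalar part s = (-2)*2 + 2*3 = -4 + 6 = 2
Bivector part b = (-2)*3 - 2*2 = -6 - 4 = -10
uv = 2 - 10*e12


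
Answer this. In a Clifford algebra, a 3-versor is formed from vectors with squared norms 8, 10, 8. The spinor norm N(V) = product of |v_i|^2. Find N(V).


Spinor norm N(V) = |v1|^2 * |v2|^2 * ... * |v3|^2
= 8 * 10 * 8
Running product: 8, 80, 640
N(V) = 640


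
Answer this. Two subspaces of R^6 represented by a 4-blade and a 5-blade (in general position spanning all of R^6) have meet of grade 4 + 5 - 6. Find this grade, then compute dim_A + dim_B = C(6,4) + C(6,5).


Meet grade = grade(A) + grade(B) - n
= 4 + 5 - 6 = 3
C(6,4) = 15
C(6,5) = 6
dim_A + dim_B = 15 + 6 = 21


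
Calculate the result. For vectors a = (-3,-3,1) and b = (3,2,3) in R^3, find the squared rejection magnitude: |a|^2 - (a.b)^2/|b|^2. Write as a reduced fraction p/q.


|a|^2 = (-3)^2 + (-3)^2 + 1^2 = 19
|b|^2 = 3^2 + 2^2 + 3^2 = 22
a . b = (-3)*3 + (-3)*2 + 1*3 = -12
(a.b)^2 = (-12)^2 = 144
|rej|^2 = 19 - 144/22
= (418 - 144)/22
= 274/22
In lowest terms: 137/11


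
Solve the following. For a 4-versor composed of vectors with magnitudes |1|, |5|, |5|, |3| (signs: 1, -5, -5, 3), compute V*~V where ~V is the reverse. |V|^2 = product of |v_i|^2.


Each vector v_i has |v_i|^2 = s_i^2
Squared scales: 1^2 = 1, (-5)^2 = 25, (-5)^2 = 25, 3^2 = 9
|V|^2 = 1 * 25 * 25 * 9
= 5625


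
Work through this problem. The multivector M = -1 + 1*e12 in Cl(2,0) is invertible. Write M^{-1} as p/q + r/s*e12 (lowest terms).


M = -1 + 1*e12, where e12^2 = -1.
Since M commutes with its reverse ~M = a - b*e12, M * ~M = a^2 - b^2*e12^2 = a^2 + b^2.
So M^{-1} = ~M / (a^2 + b^2) = (a - b*e12)/(a^2 + b^2).
a^2 + b^2 = 1 + 1 = 2
Scalar part = -1/2 = -1/2
Bivector coeff = -1/2 = -1/2
M^{-1} = -1/2 - 1/2*e12


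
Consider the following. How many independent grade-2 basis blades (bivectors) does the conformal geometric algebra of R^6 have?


The conformal model of R^6 uses Cl(7,1) with m = 6 + 2 = 8 generators.
Number of grade-2 blades = C(m, 2) = C(8, 2)
= 8*7/2 = 28


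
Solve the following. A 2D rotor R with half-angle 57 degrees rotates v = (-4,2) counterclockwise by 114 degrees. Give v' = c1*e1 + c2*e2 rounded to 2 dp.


Rotor R = cos(57deg) - sin(57deg)*e12
Rotation angle theta = 2 * 57 = 114 degrees
v' = R*v*~R rotates v by theta.
cos(114deg) = -0.4067, sin(114deg) = 0.9135
v'_1 = -4*cos(114deg) - 2*sin(114deg)
= -4*(-0.4067) - 2*0.9135
= -0.20
v'_2 = -4*sin(114deg) + 2*cos(114deg)
= -4*0.9135 + 2*(-0.4067)
= -4.47
v' = -0.20*e1 - 4.47*e2


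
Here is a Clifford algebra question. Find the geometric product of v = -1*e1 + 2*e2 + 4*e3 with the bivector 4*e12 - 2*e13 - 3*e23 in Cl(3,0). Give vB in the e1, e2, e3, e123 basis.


vB has grade-1 (vector) and grade-3 (trivector) parts: vB = (v _| B) + (v ^ B).
Vector part <vB>_1:
  e1: -v2*b12 - v3*b13 = -(2)*(4) - (4)*(-2) = 0
  e2: v1*b12 - v3*b23 = (-1)*(4) - (4)*(-3) = 8
  e3: v1*b13 + v2*b23 = (-1)*(-2) + (2)*(-3) = -4
Trivector part <vB>_3:
  e123: v1*b23 - v2*b13 + v3*b12 = (-1)*(-3) - (2)*(-2) + (4)*(4) = 23
vB = 0*e1 + 8*e2 - 4*e3 + 23*e123


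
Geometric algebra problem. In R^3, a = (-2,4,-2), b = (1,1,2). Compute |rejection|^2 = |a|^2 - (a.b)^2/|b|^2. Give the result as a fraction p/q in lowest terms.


|a|^2 = (-2)^2 + 4^2 + (-2)^2 = 24
|b|^2 = 1^2 + 1^2 + 2^2 = 6
a . b = (-2)*1 + 4*1 + (-2)*2 = -2
(a.b)^2 = (-2)^2 = 4
|rej|^2 = 24 - 4/6
= (144 - 4)/6
= 140/6
In lowest terms: 70/3


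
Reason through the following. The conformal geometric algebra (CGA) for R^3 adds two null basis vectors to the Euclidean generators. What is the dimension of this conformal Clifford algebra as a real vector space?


The conformal model of R^3 uses Cl(4,1): the 3 Euclidean generators plus two extra orthogonal generators e+ (e+^2 = +1) and e- (e-^2 = -1), from which the null vectors e0, einf are built.
Number of generators m = 3 + 2 = 5.
dim Cl(p,q) = 2^m = 2^5 = 32


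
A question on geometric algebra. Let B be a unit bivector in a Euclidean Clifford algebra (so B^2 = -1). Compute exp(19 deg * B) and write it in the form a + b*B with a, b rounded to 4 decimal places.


For a unit bivector B with B^2 = -1, the exponential series gives
e^(theta*B) = cos(theta) + sin(theta)*B (the GA analogue of Euler's formula).
theta = 19 degrees = 0.331613 rad
cos(19 deg) = 0.9455
sin(19 deg) = 0.3256
exp(theta*B) = 0.9455 + 0.3256*B


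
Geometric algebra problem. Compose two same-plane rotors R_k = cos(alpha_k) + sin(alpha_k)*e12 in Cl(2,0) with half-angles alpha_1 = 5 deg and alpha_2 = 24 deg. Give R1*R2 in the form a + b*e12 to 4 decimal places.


Same-plane rotors commute and their half-angles add:
R1*R2 = cos(a1 + a2) + sin(a1 + a2)*e12.
a1 + a2 = 5 + 24 = 29 deg
cos(29 deg) = 0.8746
sin(29 deg) = 0.4848
R1*R2 = 0.8746 + 0.4848*e12


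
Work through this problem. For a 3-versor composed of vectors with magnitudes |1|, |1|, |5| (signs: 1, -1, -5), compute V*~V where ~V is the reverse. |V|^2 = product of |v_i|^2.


Each vector v_i has |v_i|^2 = s_i^2
Squared scales: 1^2 = 1, (-1)^2 = 1, (-5)^2 = 25
|V|^2 = 1 * 1 * 25
= 25


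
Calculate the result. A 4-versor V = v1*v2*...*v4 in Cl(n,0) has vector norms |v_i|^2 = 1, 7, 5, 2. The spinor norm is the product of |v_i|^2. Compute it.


Spinor norm N(V) = |v1|^2 * |v2|^2 * ... * |v4|^2
= 1 * 7 * 5 * 2
Running product: 1, 7, 35, 70
N(V) = 70


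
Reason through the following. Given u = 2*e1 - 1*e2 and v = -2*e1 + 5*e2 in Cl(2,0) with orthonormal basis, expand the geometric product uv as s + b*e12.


Expand: (2*e1 - 1*e2)(-2*e1 + 5*e2)
= 2*(-2)*e1e1 + 2*5*e1e2 + (-1)*(-2)*e2e1 + (-1)*5*e2e2
Using e1^2 = e2^2 = 1, e2e1 = -e1e2:
Scalar part s = 2*(-2) + (-1)*5 = -4 + (-5) = -9
Bivector part b = 2*5 - (-1)*(-2) = 10 - 2 = 8
uv = -9 + 8*e12


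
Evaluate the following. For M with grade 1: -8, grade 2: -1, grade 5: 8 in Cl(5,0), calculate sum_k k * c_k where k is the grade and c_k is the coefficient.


Grade-weighted sum = sum of grade_k * coefficient_k
1*(-8) = -8
2*(-1) = -2
5*8 = 40
Total = -8 + (-2) + 40 = 30


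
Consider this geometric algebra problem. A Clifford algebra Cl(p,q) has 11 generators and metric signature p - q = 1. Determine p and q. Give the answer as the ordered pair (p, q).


We need p + q = 11 and p - q = 1.
Adding: 2p = 11 + 1 = 12, so p = 6.
Then q = 11 - 6 = 5.
(p, q) = (6, 5)


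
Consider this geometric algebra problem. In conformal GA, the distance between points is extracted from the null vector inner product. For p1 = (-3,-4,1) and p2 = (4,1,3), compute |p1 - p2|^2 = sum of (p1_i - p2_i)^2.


p1 - p2 = (-7, -5, -2)
|p1 - p2|^2 = (-7)^2 + (-5)^2 + (-2)^2
= 49 + 25 + 4
= 78


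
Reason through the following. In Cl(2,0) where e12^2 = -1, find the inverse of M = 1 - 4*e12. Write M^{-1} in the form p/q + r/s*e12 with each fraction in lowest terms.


M = 1 - 4*e12, where e12^2 = -1.
Since M commutes with its reverse ~M = a - b*e12, M * ~M = a^2 - b^2*e12^2 = a^2 + b^2.
So M^{-1} = ~M / (a^2 + b^2) = (a - b*e12)/(a^2 + b^2).
a^2 + b^2 = 1 + 16 = 17
Scalar part = 1/17 = 1/17
Bivector coeff = 4/17 = 4/17
M^{-1} = 1/17 + 4/17*e12


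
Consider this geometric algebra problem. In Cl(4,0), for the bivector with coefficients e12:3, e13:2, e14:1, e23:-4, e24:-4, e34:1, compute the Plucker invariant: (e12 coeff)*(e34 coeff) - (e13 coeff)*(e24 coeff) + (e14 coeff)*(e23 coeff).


Plucker relation: af - be + cd
a*f = 3*1 = 3
b*e = 2*(-4) = -8
c*d = 1*(-4) = -4
af - be + cd = 3 - (-8) + (-4)
= 7


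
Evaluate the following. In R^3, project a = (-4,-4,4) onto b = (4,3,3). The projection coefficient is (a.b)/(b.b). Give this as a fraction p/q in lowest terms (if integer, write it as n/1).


Projection coefficient = (a . b) / (b . b)
a . b = (-4)*4 + (-4)*3 + 4*3
= -16 + (-12) + 12 = -16
b . b = 4^2 + 3^2 + 3^2
= 16 + 9 + 9 = 34
Coefficient = -16/34
In lowest terms: -8/17


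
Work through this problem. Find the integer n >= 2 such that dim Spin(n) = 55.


dim Spin(n) = dim so(n) = n(n-1)/2.
Solve n(n-1)/2 = 55, i.e. n^2 - n - 110 = 0.
Discriminant = 1 + 8*55 = 441
n = (1 + sqrt(441))/2 = (1 + 21)/2 = 11


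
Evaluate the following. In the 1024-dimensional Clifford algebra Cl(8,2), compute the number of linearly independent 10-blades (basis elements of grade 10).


Number of grade-k basis blades in Cl(p,q) with n = p + q is C(n, k).
n = 8 + 2 = 10
C(10, 10) = 10! / (10! * 0!)
= 3628800 / (3628800 * 1)
= 1


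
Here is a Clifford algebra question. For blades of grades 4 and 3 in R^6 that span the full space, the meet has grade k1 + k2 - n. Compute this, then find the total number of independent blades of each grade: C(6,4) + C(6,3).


Meet grade = grade(A) + grade(B) - n
= 4 + 3 - 6 = 1
C(6,4) = 15
C(6,3) = 20
dim_A + dim_B = 15 + 20 = 35


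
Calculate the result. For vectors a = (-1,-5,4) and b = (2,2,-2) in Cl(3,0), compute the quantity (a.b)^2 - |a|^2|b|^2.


a . b = (-1)*2 + (-5)*2 + 4*(-2)
= -2 + (-10) + (-8) = -20
|a|^2 = (-1)^2 + (-5)^2 + 4^2 = 42
|b|^2 = 2^2 + 2^2 + (-2)^2 = 12
(a.b)^2 = (-20)^2 = 400
|a|^2 * |b|^2 = 42 * 12 = 504
Result = 400 - 504 = -104


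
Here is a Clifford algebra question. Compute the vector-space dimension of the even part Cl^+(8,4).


Even subalgebra dimension = 2^(n-1)
n = 8 + 4 = 12
2^(12 - 1) = 2^11 = 2048
Verification: sum of C(12,k) for even k = 1 + 66 + 495 + 924 + 495 + 66 + 1 = 2048
Result = 2048


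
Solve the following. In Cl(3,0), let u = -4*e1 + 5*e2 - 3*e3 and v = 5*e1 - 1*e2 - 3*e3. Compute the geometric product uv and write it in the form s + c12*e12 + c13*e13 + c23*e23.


In Cl(3,0): e_i^2 = 1, e_ie_j = -e_je_i for i != j.
Scalar part = u . v = (-4)*5 + 5*(-1) + (-3)*(-3)
= -20 + (-5) + 9 = -16
e12 coeff = (-4)*(-1) - 5*5 = 4 - 25 = -21
e13 coeff = (-4)*(-3) - (-3)*5 = 12 - (-15) = 27
e23 coeff = 5*(-3) - (-3)*(-1) = -15 - 3 = -18
uv = -16 - 21*e12 + 27*e13 - 18*e23


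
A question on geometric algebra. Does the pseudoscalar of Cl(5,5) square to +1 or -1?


The pseudoscalar I = e1...e_n (product of all n generators) of Cl(p,q) satisfies I^2 = (-1)^(q + n(n-1)/2).
p = 5, q = 5, n = p + q = 10
n(n-1)/2 = 10 * 9 / 2 = 45
Exponent = q + n(n-1)/2 = 5 + 45 = 50
I^2 = (-1)^50 = +1


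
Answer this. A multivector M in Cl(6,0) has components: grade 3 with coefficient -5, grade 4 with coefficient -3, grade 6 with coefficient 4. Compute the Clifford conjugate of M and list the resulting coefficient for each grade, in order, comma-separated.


Clifford conjugate sign for grade k: (-1)^(k(k+1)/2)
Grade 3: (-1)^(3*4/2) = (-1)^6 = 1, coeff -5 -> -5
Grade 4: (-1)^(4*5/2) = (-1)^10 = 1, coeff -3 -> -3
Grade 6: (-1)^(6*7/2) = (-1)^21 = -1, coeff 4 -> -4
Conjugated coefficients: -5, -3, -4


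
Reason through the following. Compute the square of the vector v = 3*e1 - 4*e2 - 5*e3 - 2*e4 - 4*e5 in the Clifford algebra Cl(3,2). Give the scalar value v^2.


v^2 = sum of c_i^2 * e_i^2
Positive signature terms (e_i^2 = +1): 3^2 + (-4)^2 + (-5)^2 = 50
Negative signature terms (e_j^2 = -1): (-2)^2 + (-4)^2 = 20
v^2 = 50 - 20 = 30


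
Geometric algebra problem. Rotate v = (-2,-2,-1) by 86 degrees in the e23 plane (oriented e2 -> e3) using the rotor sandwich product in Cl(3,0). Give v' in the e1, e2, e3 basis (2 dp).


Rotor R = cos(43deg) - sin(43deg)*e23
Rotation angle theta = 2 * 43 = 86 degrees in the e23 plane (e2 -> e3).
The component perpendicular to the plane (e1) is invariant: v'_1 = v1 = -2.00
cos(86deg) = 0.0698, sin(86deg) = 0.9976
v'_2 = v2*cos(theta) - v3*sin(theta) = -2*0.0698 - (-1)*0.9976 = 0.86
v'_3 = v2*sin(theta) + v3*cos(theta) = -2*0.9976 + (-1)*0.0698 = -2.06
v' = -2.00*e1 + 0.86*e2 - 2.06*e3
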